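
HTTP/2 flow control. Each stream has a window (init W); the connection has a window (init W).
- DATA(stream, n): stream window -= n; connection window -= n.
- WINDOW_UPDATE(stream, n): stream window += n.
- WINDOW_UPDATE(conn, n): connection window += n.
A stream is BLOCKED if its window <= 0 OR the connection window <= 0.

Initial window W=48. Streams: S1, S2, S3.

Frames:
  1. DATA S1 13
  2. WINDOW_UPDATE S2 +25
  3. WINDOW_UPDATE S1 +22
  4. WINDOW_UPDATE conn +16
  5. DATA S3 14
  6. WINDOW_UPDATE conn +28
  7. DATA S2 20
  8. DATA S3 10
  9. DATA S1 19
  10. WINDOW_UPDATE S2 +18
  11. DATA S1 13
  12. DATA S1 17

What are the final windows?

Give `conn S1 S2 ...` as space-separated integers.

Answer: -14 8 71 24

Derivation:
Op 1: conn=35 S1=35 S2=48 S3=48 blocked=[]
Op 2: conn=35 S1=35 S2=73 S3=48 blocked=[]
Op 3: conn=35 S1=57 S2=73 S3=48 blocked=[]
Op 4: conn=51 S1=57 S2=73 S3=48 blocked=[]
Op 5: conn=37 S1=57 S2=73 S3=34 blocked=[]
Op 6: conn=65 S1=57 S2=73 S3=34 blocked=[]
Op 7: conn=45 S1=57 S2=53 S3=34 blocked=[]
Op 8: conn=35 S1=57 S2=53 S3=24 blocked=[]
Op 9: conn=16 S1=38 S2=53 S3=24 blocked=[]
Op 10: conn=16 S1=38 S2=71 S3=24 blocked=[]
Op 11: conn=3 S1=25 S2=71 S3=24 blocked=[]
Op 12: conn=-14 S1=8 S2=71 S3=24 blocked=[1, 2, 3]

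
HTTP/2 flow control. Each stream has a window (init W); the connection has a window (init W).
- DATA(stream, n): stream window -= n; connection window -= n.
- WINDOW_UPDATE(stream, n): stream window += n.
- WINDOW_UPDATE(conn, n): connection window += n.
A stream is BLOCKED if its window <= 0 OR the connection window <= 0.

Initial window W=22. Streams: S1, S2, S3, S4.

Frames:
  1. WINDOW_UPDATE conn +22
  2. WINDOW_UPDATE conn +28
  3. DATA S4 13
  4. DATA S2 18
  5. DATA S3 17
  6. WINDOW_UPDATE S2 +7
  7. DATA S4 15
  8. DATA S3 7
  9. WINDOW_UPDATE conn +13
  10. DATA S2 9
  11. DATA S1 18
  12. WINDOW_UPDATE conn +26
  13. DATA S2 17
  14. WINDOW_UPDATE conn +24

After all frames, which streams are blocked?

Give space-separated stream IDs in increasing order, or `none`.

Op 1: conn=44 S1=22 S2=22 S3=22 S4=22 blocked=[]
Op 2: conn=72 S1=22 S2=22 S3=22 S4=22 blocked=[]
Op 3: conn=59 S1=22 S2=22 S3=22 S4=9 blocked=[]
Op 4: conn=41 S1=22 S2=4 S3=22 S4=9 blocked=[]
Op 5: conn=24 S1=22 S2=4 S3=5 S4=9 blocked=[]
Op 6: conn=24 S1=22 S2=11 S3=5 S4=9 blocked=[]
Op 7: conn=9 S1=22 S2=11 S3=5 S4=-6 blocked=[4]
Op 8: conn=2 S1=22 S2=11 S3=-2 S4=-6 blocked=[3, 4]
Op 9: conn=15 S1=22 S2=11 S3=-2 S4=-6 blocked=[3, 4]
Op 10: conn=6 S1=22 S2=2 S3=-2 S4=-6 blocked=[3, 4]
Op 11: conn=-12 S1=4 S2=2 S3=-2 S4=-6 blocked=[1, 2, 3, 4]
Op 12: conn=14 S1=4 S2=2 S3=-2 S4=-6 blocked=[3, 4]
Op 13: conn=-3 S1=4 S2=-15 S3=-2 S4=-6 blocked=[1, 2, 3, 4]
Op 14: conn=21 S1=4 S2=-15 S3=-2 S4=-6 blocked=[2, 3, 4]

Answer: S2 S3 S4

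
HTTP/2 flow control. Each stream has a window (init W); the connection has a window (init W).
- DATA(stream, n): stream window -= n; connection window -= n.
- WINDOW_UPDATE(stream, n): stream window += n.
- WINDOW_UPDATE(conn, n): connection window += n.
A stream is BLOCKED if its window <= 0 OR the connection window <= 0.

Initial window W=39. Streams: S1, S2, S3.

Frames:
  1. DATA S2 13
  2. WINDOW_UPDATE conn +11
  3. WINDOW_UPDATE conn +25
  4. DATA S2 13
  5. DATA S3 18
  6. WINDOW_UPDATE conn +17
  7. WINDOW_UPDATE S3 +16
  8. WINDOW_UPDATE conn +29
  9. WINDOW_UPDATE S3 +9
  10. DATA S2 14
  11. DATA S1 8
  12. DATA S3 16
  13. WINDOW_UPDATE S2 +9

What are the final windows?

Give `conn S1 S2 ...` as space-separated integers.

Answer: 39 31 8 30

Derivation:
Op 1: conn=26 S1=39 S2=26 S3=39 blocked=[]
Op 2: conn=37 S1=39 S2=26 S3=39 blocked=[]
Op 3: conn=62 S1=39 S2=26 S3=39 blocked=[]
Op 4: conn=49 S1=39 S2=13 S3=39 blocked=[]
Op 5: conn=31 S1=39 S2=13 S3=21 blocked=[]
Op 6: conn=48 S1=39 S2=13 S3=21 blocked=[]
Op 7: conn=48 S1=39 S2=13 S3=37 blocked=[]
Op 8: conn=77 S1=39 S2=13 S3=37 blocked=[]
Op 9: conn=77 S1=39 S2=13 S3=46 blocked=[]
Op 10: conn=63 S1=39 S2=-1 S3=46 blocked=[2]
Op 11: conn=55 S1=31 S2=-1 S3=46 blocked=[2]
Op 12: conn=39 S1=31 S2=-1 S3=30 blocked=[2]
Op 13: conn=39 S1=31 S2=8 S3=30 blocked=[]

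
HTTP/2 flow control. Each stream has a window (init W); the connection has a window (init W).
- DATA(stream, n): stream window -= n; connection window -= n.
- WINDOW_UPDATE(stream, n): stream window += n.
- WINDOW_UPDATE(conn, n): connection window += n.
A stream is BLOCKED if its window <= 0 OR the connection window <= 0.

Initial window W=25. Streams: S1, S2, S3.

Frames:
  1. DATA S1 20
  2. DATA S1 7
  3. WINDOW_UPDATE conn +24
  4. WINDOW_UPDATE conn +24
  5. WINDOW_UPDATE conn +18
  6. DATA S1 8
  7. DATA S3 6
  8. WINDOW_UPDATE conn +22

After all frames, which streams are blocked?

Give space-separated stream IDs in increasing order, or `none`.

Answer: S1

Derivation:
Op 1: conn=5 S1=5 S2=25 S3=25 blocked=[]
Op 2: conn=-2 S1=-2 S2=25 S3=25 blocked=[1, 2, 3]
Op 3: conn=22 S1=-2 S2=25 S3=25 blocked=[1]
Op 4: conn=46 S1=-2 S2=25 S3=25 blocked=[1]
Op 5: conn=64 S1=-2 S2=25 S3=25 blocked=[1]
Op 6: conn=56 S1=-10 S2=25 S3=25 blocked=[1]
Op 7: conn=50 S1=-10 S2=25 S3=19 blocked=[1]
Op 8: conn=72 S1=-10 S2=25 S3=19 blocked=[1]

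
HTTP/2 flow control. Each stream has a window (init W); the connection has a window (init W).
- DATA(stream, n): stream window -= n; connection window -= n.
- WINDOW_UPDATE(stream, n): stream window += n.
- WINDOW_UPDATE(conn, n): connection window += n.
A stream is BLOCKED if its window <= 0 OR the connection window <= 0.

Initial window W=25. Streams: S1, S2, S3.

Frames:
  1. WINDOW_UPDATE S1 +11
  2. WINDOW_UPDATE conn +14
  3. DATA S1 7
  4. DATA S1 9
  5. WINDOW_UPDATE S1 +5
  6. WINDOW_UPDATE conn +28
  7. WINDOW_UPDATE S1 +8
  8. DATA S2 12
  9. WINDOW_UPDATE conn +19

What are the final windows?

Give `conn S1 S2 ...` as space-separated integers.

Op 1: conn=25 S1=36 S2=25 S3=25 blocked=[]
Op 2: conn=39 S1=36 S2=25 S3=25 blocked=[]
Op 3: conn=32 S1=29 S2=25 S3=25 blocked=[]
Op 4: conn=23 S1=20 S2=25 S3=25 blocked=[]
Op 5: conn=23 S1=25 S2=25 S3=25 blocked=[]
Op 6: conn=51 S1=25 S2=25 S3=25 blocked=[]
Op 7: conn=51 S1=33 S2=25 S3=25 blocked=[]
Op 8: conn=39 S1=33 S2=13 S3=25 blocked=[]
Op 9: conn=58 S1=33 S2=13 S3=25 blocked=[]

Answer: 58 33 13 25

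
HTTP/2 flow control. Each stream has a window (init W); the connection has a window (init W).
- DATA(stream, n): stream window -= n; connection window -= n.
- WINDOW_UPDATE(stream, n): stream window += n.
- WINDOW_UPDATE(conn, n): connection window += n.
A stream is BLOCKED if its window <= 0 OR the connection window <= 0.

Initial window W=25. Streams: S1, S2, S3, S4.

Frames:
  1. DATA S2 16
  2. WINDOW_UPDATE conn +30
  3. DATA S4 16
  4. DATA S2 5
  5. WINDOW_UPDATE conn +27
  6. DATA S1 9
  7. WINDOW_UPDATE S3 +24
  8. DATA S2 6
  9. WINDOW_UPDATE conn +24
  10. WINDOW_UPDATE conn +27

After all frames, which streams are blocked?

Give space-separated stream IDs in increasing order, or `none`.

Op 1: conn=9 S1=25 S2=9 S3=25 S4=25 blocked=[]
Op 2: conn=39 S1=25 S2=9 S3=25 S4=25 blocked=[]
Op 3: conn=23 S1=25 S2=9 S3=25 S4=9 blocked=[]
Op 4: conn=18 S1=25 S2=4 S3=25 S4=9 blocked=[]
Op 5: conn=45 S1=25 S2=4 S3=25 S4=9 blocked=[]
Op 6: conn=36 S1=16 S2=4 S3=25 S4=9 blocked=[]
Op 7: conn=36 S1=16 S2=4 S3=49 S4=9 blocked=[]
Op 8: conn=30 S1=16 S2=-2 S3=49 S4=9 blocked=[2]
Op 9: conn=54 S1=16 S2=-2 S3=49 S4=9 blocked=[2]
Op 10: conn=81 S1=16 S2=-2 S3=49 S4=9 blocked=[2]

Answer: S2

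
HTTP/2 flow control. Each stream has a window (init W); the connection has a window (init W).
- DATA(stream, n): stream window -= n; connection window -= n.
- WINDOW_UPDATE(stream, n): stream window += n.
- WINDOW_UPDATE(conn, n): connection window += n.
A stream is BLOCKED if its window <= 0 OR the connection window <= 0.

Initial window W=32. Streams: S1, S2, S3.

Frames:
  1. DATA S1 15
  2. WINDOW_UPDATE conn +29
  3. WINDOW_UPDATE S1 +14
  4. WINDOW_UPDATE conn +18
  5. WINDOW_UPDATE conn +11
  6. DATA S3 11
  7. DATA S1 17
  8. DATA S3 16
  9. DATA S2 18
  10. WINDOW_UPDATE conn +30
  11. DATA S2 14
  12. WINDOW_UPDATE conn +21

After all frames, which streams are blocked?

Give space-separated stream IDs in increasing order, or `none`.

Answer: S2

Derivation:
Op 1: conn=17 S1=17 S2=32 S3=32 blocked=[]
Op 2: conn=46 S1=17 S2=32 S3=32 blocked=[]
Op 3: conn=46 S1=31 S2=32 S3=32 blocked=[]
Op 4: conn=64 S1=31 S2=32 S3=32 blocked=[]
Op 5: conn=75 S1=31 S2=32 S3=32 blocked=[]
Op 6: conn=64 S1=31 S2=32 S3=21 blocked=[]
Op 7: conn=47 S1=14 S2=32 S3=21 blocked=[]
Op 8: conn=31 S1=14 S2=32 S3=5 blocked=[]
Op 9: conn=13 S1=14 S2=14 S3=5 blocked=[]
Op 10: conn=43 S1=14 S2=14 S3=5 blocked=[]
Op 11: conn=29 S1=14 S2=0 S3=5 blocked=[2]
Op 12: conn=50 S1=14 S2=0 S3=5 blocked=[2]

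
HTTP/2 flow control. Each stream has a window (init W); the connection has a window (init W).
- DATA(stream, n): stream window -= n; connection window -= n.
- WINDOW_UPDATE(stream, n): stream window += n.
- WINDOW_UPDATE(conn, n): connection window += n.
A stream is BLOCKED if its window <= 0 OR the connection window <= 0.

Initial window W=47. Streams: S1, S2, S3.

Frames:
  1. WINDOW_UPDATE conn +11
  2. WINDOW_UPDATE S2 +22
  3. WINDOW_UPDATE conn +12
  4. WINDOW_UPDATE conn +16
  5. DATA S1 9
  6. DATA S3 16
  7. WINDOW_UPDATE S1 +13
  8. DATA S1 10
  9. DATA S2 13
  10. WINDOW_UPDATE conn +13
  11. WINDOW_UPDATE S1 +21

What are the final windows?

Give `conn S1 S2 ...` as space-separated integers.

Op 1: conn=58 S1=47 S2=47 S3=47 blocked=[]
Op 2: conn=58 S1=47 S2=69 S3=47 blocked=[]
Op 3: conn=70 S1=47 S2=69 S3=47 blocked=[]
Op 4: conn=86 S1=47 S2=69 S3=47 blocked=[]
Op 5: conn=77 S1=38 S2=69 S3=47 blocked=[]
Op 6: conn=61 S1=38 S2=69 S3=31 blocked=[]
Op 7: conn=61 S1=51 S2=69 S3=31 blocked=[]
Op 8: conn=51 S1=41 S2=69 S3=31 blocked=[]
Op 9: conn=38 S1=41 S2=56 S3=31 blocked=[]
Op 10: conn=51 S1=41 S2=56 S3=31 blocked=[]
Op 11: conn=51 S1=62 S2=56 S3=31 blocked=[]

Answer: 51 62 56 31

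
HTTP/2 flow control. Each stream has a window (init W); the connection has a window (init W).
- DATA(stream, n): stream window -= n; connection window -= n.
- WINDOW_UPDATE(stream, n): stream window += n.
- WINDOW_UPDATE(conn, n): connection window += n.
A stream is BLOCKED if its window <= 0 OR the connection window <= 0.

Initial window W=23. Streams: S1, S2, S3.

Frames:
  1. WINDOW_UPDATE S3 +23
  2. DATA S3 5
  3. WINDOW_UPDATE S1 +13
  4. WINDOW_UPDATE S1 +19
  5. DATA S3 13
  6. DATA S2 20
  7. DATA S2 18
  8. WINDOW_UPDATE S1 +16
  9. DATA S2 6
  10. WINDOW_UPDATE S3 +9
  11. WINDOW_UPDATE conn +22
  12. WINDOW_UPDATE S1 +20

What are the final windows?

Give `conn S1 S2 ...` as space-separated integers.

Answer: -17 91 -21 37

Derivation:
Op 1: conn=23 S1=23 S2=23 S3=46 blocked=[]
Op 2: conn=18 S1=23 S2=23 S3=41 blocked=[]
Op 3: conn=18 S1=36 S2=23 S3=41 blocked=[]
Op 4: conn=18 S1=55 S2=23 S3=41 blocked=[]
Op 5: conn=5 S1=55 S2=23 S3=28 blocked=[]
Op 6: conn=-15 S1=55 S2=3 S3=28 blocked=[1, 2, 3]
Op 7: conn=-33 S1=55 S2=-15 S3=28 blocked=[1, 2, 3]
Op 8: conn=-33 S1=71 S2=-15 S3=28 blocked=[1, 2, 3]
Op 9: conn=-39 S1=71 S2=-21 S3=28 blocked=[1, 2, 3]
Op 10: conn=-39 S1=71 S2=-21 S3=37 blocked=[1, 2, 3]
Op 11: conn=-17 S1=71 S2=-21 S3=37 blocked=[1, 2, 3]
Op 12: conn=-17 S1=91 S2=-21 S3=37 blocked=[1, 2, 3]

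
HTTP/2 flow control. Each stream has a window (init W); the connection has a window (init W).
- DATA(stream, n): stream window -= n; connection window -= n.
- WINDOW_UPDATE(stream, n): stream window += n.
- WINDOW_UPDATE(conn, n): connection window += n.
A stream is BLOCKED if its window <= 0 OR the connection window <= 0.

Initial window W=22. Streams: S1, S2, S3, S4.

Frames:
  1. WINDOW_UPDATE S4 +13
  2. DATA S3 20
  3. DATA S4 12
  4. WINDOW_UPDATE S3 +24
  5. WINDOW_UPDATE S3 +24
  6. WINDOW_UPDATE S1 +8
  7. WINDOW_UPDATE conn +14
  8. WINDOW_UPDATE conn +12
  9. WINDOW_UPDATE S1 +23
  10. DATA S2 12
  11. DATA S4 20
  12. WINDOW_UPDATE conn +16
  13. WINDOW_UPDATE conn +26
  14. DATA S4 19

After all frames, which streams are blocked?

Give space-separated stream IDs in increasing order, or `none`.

Op 1: conn=22 S1=22 S2=22 S3=22 S4=35 blocked=[]
Op 2: conn=2 S1=22 S2=22 S3=2 S4=35 blocked=[]
Op 3: conn=-10 S1=22 S2=22 S3=2 S4=23 blocked=[1, 2, 3, 4]
Op 4: conn=-10 S1=22 S2=22 S3=26 S4=23 blocked=[1, 2, 3, 4]
Op 5: conn=-10 S1=22 S2=22 S3=50 S4=23 blocked=[1, 2, 3, 4]
Op 6: conn=-10 S1=30 S2=22 S3=50 S4=23 blocked=[1, 2, 3, 4]
Op 7: conn=4 S1=30 S2=22 S3=50 S4=23 blocked=[]
Op 8: conn=16 S1=30 S2=22 S3=50 S4=23 blocked=[]
Op 9: conn=16 S1=53 S2=22 S3=50 S4=23 blocked=[]
Op 10: conn=4 S1=53 S2=10 S3=50 S4=23 blocked=[]
Op 11: conn=-16 S1=53 S2=10 S3=50 S4=3 blocked=[1, 2, 3, 4]
Op 12: conn=0 S1=53 S2=10 S3=50 S4=3 blocked=[1, 2, 3, 4]
Op 13: conn=26 S1=53 S2=10 S3=50 S4=3 blocked=[]
Op 14: conn=7 S1=53 S2=10 S3=50 S4=-16 blocked=[4]

Answer: S4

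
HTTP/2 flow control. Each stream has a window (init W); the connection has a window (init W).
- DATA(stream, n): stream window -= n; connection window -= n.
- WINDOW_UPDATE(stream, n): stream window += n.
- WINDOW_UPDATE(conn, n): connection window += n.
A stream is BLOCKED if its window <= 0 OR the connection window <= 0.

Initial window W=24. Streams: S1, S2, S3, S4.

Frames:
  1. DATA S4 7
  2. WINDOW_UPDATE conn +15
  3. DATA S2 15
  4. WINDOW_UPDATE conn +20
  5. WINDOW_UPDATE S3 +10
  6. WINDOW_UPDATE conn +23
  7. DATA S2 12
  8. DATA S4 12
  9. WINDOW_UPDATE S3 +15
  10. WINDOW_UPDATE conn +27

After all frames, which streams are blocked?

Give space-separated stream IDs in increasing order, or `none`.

Op 1: conn=17 S1=24 S2=24 S3=24 S4=17 blocked=[]
Op 2: conn=32 S1=24 S2=24 S3=24 S4=17 blocked=[]
Op 3: conn=17 S1=24 S2=9 S3=24 S4=17 blocked=[]
Op 4: conn=37 S1=24 S2=9 S3=24 S4=17 blocked=[]
Op 5: conn=37 S1=24 S2=9 S3=34 S4=17 blocked=[]
Op 6: conn=60 S1=24 S2=9 S3=34 S4=17 blocked=[]
Op 7: conn=48 S1=24 S2=-3 S3=34 S4=17 blocked=[2]
Op 8: conn=36 S1=24 S2=-3 S3=34 S4=5 blocked=[2]
Op 9: conn=36 S1=24 S2=-3 S3=49 S4=5 blocked=[2]
Op 10: conn=63 S1=24 S2=-3 S3=49 S4=5 blocked=[2]

Answer: S2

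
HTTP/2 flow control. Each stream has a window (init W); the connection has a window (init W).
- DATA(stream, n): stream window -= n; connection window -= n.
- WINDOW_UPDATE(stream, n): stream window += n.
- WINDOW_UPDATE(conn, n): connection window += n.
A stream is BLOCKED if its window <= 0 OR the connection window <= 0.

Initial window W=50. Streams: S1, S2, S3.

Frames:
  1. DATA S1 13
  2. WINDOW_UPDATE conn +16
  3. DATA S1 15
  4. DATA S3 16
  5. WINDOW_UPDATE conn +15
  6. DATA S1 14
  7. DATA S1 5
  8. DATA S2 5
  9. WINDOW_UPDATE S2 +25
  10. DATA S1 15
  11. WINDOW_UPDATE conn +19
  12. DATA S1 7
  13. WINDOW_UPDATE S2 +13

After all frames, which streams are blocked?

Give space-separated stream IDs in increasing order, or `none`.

Answer: S1

Derivation:
Op 1: conn=37 S1=37 S2=50 S3=50 blocked=[]
Op 2: conn=53 S1=37 S2=50 S3=50 blocked=[]
Op 3: conn=38 S1=22 S2=50 S3=50 blocked=[]
Op 4: conn=22 S1=22 S2=50 S3=34 blocked=[]
Op 5: conn=37 S1=22 S2=50 S3=34 blocked=[]
Op 6: conn=23 S1=8 S2=50 S3=34 blocked=[]
Op 7: conn=18 S1=3 S2=50 S3=34 blocked=[]
Op 8: conn=13 S1=3 S2=45 S3=34 blocked=[]
Op 9: conn=13 S1=3 S2=70 S3=34 blocked=[]
Op 10: conn=-2 S1=-12 S2=70 S3=34 blocked=[1, 2, 3]
Op 11: conn=17 S1=-12 S2=70 S3=34 blocked=[1]
Op 12: conn=10 S1=-19 S2=70 S3=34 blocked=[1]
Op 13: conn=10 S1=-19 S2=83 S3=34 blocked=[1]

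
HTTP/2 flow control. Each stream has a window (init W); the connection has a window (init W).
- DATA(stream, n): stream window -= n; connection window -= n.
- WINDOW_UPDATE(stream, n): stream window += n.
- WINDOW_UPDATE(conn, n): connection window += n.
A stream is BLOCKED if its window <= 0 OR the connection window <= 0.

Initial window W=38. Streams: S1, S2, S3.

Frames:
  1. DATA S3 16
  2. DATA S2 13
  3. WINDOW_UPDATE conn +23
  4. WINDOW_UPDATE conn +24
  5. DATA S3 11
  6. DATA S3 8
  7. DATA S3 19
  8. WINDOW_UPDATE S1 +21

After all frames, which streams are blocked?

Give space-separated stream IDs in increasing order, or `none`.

Op 1: conn=22 S1=38 S2=38 S3=22 blocked=[]
Op 2: conn=9 S1=38 S2=25 S3=22 blocked=[]
Op 3: conn=32 S1=38 S2=25 S3=22 blocked=[]
Op 4: conn=56 S1=38 S2=25 S3=22 blocked=[]
Op 5: conn=45 S1=38 S2=25 S3=11 blocked=[]
Op 6: conn=37 S1=38 S2=25 S3=3 blocked=[]
Op 7: conn=18 S1=38 S2=25 S3=-16 blocked=[3]
Op 8: conn=18 S1=59 S2=25 S3=-16 blocked=[3]

Answer: S3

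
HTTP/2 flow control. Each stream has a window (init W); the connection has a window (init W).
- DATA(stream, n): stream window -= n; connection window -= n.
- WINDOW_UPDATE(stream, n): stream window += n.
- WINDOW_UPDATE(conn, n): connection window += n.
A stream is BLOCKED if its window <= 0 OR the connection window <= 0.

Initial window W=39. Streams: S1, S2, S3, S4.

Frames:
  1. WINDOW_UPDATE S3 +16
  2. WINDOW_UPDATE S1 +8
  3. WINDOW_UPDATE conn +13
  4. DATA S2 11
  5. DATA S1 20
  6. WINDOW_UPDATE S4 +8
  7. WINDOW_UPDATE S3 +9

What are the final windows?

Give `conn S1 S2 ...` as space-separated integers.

Op 1: conn=39 S1=39 S2=39 S3=55 S4=39 blocked=[]
Op 2: conn=39 S1=47 S2=39 S3=55 S4=39 blocked=[]
Op 3: conn=52 S1=47 S2=39 S3=55 S4=39 blocked=[]
Op 4: conn=41 S1=47 S2=28 S3=55 S4=39 blocked=[]
Op 5: conn=21 S1=27 S2=28 S3=55 S4=39 blocked=[]
Op 6: conn=21 S1=27 S2=28 S3=55 S4=47 blocked=[]
Op 7: conn=21 S1=27 S2=28 S3=64 S4=47 blocked=[]

Answer: 21 27 28 64 47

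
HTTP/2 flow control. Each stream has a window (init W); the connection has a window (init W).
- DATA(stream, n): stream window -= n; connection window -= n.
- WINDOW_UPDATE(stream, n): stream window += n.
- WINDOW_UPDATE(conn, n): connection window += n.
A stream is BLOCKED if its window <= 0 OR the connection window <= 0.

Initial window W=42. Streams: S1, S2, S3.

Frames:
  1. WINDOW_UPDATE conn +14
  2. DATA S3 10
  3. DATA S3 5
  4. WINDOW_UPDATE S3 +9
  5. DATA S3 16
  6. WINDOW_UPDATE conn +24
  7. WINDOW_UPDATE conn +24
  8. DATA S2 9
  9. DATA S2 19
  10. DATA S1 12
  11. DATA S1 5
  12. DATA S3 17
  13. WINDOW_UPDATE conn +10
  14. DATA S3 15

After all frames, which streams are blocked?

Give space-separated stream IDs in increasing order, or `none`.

Op 1: conn=56 S1=42 S2=42 S3=42 blocked=[]
Op 2: conn=46 S1=42 S2=42 S3=32 blocked=[]
Op 3: conn=41 S1=42 S2=42 S3=27 blocked=[]
Op 4: conn=41 S1=42 S2=42 S3=36 blocked=[]
Op 5: conn=25 S1=42 S2=42 S3=20 blocked=[]
Op 6: conn=49 S1=42 S2=42 S3=20 blocked=[]
Op 7: conn=73 S1=42 S2=42 S3=20 blocked=[]
Op 8: conn=64 S1=42 S2=33 S3=20 blocked=[]
Op 9: conn=45 S1=42 S2=14 S3=20 blocked=[]
Op 10: conn=33 S1=30 S2=14 S3=20 blocked=[]
Op 11: conn=28 S1=25 S2=14 S3=20 blocked=[]
Op 12: conn=11 S1=25 S2=14 S3=3 blocked=[]
Op 13: conn=21 S1=25 S2=14 S3=3 blocked=[]
Op 14: conn=6 S1=25 S2=14 S3=-12 blocked=[3]

Answer: S3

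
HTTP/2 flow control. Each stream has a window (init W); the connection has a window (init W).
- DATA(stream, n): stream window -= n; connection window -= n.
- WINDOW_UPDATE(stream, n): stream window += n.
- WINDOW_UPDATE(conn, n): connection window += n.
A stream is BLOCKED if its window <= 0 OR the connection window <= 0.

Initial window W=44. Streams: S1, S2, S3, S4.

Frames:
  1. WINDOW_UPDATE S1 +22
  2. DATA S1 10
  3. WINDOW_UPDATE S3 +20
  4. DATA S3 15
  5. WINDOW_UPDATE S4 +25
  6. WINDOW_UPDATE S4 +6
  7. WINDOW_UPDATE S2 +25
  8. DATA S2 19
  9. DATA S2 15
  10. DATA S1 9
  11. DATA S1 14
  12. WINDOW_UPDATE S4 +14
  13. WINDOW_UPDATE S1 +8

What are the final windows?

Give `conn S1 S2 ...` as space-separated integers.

Op 1: conn=44 S1=66 S2=44 S3=44 S4=44 blocked=[]
Op 2: conn=34 S1=56 S2=44 S3=44 S4=44 blocked=[]
Op 3: conn=34 S1=56 S2=44 S3=64 S4=44 blocked=[]
Op 4: conn=19 S1=56 S2=44 S3=49 S4=44 blocked=[]
Op 5: conn=19 S1=56 S2=44 S3=49 S4=69 blocked=[]
Op 6: conn=19 S1=56 S2=44 S3=49 S4=75 blocked=[]
Op 7: conn=19 S1=56 S2=69 S3=49 S4=75 blocked=[]
Op 8: conn=0 S1=56 S2=50 S3=49 S4=75 blocked=[1, 2, 3, 4]
Op 9: conn=-15 S1=56 S2=35 S3=49 S4=75 blocked=[1, 2, 3, 4]
Op 10: conn=-24 S1=47 S2=35 S3=49 S4=75 blocked=[1, 2, 3, 4]
Op 11: conn=-38 S1=33 S2=35 S3=49 S4=75 blocked=[1, 2, 3, 4]
Op 12: conn=-38 S1=33 S2=35 S3=49 S4=89 blocked=[1, 2, 3, 4]
Op 13: conn=-38 S1=41 S2=35 S3=49 S4=89 blocked=[1, 2, 3, 4]

Answer: -38 41 35 49 89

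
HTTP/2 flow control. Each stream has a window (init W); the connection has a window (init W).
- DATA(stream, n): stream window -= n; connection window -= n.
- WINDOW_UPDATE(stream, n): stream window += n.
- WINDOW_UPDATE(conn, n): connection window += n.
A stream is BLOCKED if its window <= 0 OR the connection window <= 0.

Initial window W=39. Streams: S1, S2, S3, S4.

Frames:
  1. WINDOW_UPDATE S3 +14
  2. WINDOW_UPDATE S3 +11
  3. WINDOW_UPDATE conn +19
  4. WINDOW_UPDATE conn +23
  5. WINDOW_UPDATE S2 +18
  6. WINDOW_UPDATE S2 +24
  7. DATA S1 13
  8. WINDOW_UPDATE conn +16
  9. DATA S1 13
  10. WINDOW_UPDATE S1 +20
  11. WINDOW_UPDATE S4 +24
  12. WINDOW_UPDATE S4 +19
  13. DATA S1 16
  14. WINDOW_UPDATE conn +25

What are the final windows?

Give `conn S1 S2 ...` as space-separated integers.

Op 1: conn=39 S1=39 S2=39 S3=53 S4=39 blocked=[]
Op 2: conn=39 S1=39 S2=39 S3=64 S4=39 blocked=[]
Op 3: conn=58 S1=39 S2=39 S3=64 S4=39 blocked=[]
Op 4: conn=81 S1=39 S2=39 S3=64 S4=39 blocked=[]
Op 5: conn=81 S1=39 S2=57 S3=64 S4=39 blocked=[]
Op 6: conn=81 S1=39 S2=81 S3=64 S4=39 blocked=[]
Op 7: conn=68 S1=26 S2=81 S3=64 S4=39 blocked=[]
Op 8: conn=84 S1=26 S2=81 S3=64 S4=39 blocked=[]
Op 9: conn=71 S1=13 S2=81 S3=64 S4=39 blocked=[]
Op 10: conn=71 S1=33 S2=81 S3=64 S4=39 blocked=[]
Op 11: conn=71 S1=33 S2=81 S3=64 S4=63 blocked=[]
Op 12: conn=71 S1=33 S2=81 S3=64 S4=82 blocked=[]
Op 13: conn=55 S1=17 S2=81 S3=64 S4=82 blocked=[]
Op 14: conn=80 S1=17 S2=81 S3=64 S4=82 blocked=[]

Answer: 80 17 81 64 82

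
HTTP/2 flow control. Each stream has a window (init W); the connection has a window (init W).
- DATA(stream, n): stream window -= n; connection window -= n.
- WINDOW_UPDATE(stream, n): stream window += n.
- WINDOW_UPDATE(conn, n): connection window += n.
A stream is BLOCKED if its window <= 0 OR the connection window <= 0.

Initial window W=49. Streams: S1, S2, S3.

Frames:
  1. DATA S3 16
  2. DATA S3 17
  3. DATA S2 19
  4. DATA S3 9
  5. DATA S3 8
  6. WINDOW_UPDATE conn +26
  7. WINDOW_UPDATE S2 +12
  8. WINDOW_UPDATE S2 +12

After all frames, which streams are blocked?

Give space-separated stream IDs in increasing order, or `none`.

Answer: S3

Derivation:
Op 1: conn=33 S1=49 S2=49 S3=33 blocked=[]
Op 2: conn=16 S1=49 S2=49 S3=16 blocked=[]
Op 3: conn=-3 S1=49 S2=30 S3=16 blocked=[1, 2, 3]
Op 4: conn=-12 S1=49 S2=30 S3=7 blocked=[1, 2, 3]
Op 5: conn=-20 S1=49 S2=30 S3=-1 blocked=[1, 2, 3]
Op 6: conn=6 S1=49 S2=30 S3=-1 blocked=[3]
Op 7: conn=6 S1=49 S2=42 S3=-1 blocked=[3]
Op 8: conn=6 S1=49 S2=54 S3=-1 blocked=[3]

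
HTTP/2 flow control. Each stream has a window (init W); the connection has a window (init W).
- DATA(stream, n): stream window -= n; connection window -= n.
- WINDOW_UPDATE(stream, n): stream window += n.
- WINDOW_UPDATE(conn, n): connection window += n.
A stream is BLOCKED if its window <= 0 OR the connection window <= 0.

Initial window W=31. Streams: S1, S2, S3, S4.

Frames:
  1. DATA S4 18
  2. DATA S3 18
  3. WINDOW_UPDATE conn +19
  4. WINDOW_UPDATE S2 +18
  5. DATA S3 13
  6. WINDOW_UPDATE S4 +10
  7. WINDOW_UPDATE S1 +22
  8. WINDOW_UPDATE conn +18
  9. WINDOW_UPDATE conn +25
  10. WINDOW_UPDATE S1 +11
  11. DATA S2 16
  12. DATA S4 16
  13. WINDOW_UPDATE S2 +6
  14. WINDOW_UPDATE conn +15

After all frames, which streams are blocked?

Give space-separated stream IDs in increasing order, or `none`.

Answer: S3

Derivation:
Op 1: conn=13 S1=31 S2=31 S3=31 S4=13 blocked=[]
Op 2: conn=-5 S1=31 S2=31 S3=13 S4=13 blocked=[1, 2, 3, 4]
Op 3: conn=14 S1=31 S2=31 S3=13 S4=13 blocked=[]
Op 4: conn=14 S1=31 S2=49 S3=13 S4=13 blocked=[]
Op 5: conn=1 S1=31 S2=49 S3=0 S4=13 blocked=[3]
Op 6: conn=1 S1=31 S2=49 S3=0 S4=23 blocked=[3]
Op 7: conn=1 S1=53 S2=49 S3=0 S4=23 blocked=[3]
Op 8: conn=19 S1=53 S2=49 S3=0 S4=23 blocked=[3]
Op 9: conn=44 S1=53 S2=49 S3=0 S4=23 blocked=[3]
Op 10: conn=44 S1=64 S2=49 S3=0 S4=23 blocked=[3]
Op 11: conn=28 S1=64 S2=33 S3=0 S4=23 blocked=[3]
Op 12: conn=12 S1=64 S2=33 S3=0 S4=7 blocked=[3]
Op 13: conn=12 S1=64 S2=39 S3=0 S4=7 blocked=[3]
Op 14: conn=27 S1=64 S2=39 S3=0 S4=7 blocked=[3]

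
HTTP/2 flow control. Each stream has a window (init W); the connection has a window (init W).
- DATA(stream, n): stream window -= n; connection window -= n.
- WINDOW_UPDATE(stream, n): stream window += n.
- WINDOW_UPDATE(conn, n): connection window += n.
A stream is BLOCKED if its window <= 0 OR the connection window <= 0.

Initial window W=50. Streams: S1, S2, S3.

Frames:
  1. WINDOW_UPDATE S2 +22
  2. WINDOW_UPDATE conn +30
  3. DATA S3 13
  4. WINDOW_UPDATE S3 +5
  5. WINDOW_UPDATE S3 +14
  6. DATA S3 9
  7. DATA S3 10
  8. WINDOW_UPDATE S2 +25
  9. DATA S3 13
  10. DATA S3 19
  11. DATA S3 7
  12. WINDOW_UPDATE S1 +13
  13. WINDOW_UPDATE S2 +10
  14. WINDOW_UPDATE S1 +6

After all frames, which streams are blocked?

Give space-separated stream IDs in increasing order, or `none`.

Op 1: conn=50 S1=50 S2=72 S3=50 blocked=[]
Op 2: conn=80 S1=50 S2=72 S3=50 blocked=[]
Op 3: conn=67 S1=50 S2=72 S3=37 blocked=[]
Op 4: conn=67 S1=50 S2=72 S3=42 blocked=[]
Op 5: conn=67 S1=50 S2=72 S3=56 blocked=[]
Op 6: conn=58 S1=50 S2=72 S3=47 blocked=[]
Op 7: conn=48 S1=50 S2=72 S3=37 blocked=[]
Op 8: conn=48 S1=50 S2=97 S3=37 blocked=[]
Op 9: conn=35 S1=50 S2=97 S3=24 blocked=[]
Op 10: conn=16 S1=50 S2=97 S3=5 blocked=[]
Op 11: conn=9 S1=50 S2=97 S3=-2 blocked=[3]
Op 12: conn=9 S1=63 S2=97 S3=-2 blocked=[3]
Op 13: conn=9 S1=63 S2=107 S3=-2 blocked=[3]
Op 14: conn=9 S1=69 S2=107 S3=-2 blocked=[3]

Answer: S3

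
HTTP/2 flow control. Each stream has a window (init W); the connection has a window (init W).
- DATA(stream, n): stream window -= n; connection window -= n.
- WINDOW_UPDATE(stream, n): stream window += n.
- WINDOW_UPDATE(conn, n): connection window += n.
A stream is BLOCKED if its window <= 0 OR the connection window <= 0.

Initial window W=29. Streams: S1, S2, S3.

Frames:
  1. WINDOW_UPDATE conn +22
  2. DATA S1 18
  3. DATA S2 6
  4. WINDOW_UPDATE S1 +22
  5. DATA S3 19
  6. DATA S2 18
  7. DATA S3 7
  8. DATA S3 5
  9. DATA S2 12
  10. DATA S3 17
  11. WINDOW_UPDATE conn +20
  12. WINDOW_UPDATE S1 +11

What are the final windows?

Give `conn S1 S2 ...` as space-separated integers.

Op 1: conn=51 S1=29 S2=29 S3=29 blocked=[]
Op 2: conn=33 S1=11 S2=29 S3=29 blocked=[]
Op 3: conn=27 S1=11 S2=23 S3=29 blocked=[]
Op 4: conn=27 S1=33 S2=23 S3=29 blocked=[]
Op 5: conn=8 S1=33 S2=23 S3=10 blocked=[]
Op 6: conn=-10 S1=33 S2=5 S3=10 blocked=[1, 2, 3]
Op 7: conn=-17 S1=33 S2=5 S3=3 blocked=[1, 2, 3]
Op 8: conn=-22 S1=33 S2=5 S3=-2 blocked=[1, 2, 3]
Op 9: conn=-34 S1=33 S2=-7 S3=-2 blocked=[1, 2, 3]
Op 10: conn=-51 S1=33 S2=-7 S3=-19 blocked=[1, 2, 3]
Op 11: conn=-31 S1=33 S2=-7 S3=-19 blocked=[1, 2, 3]
Op 12: conn=-31 S1=44 S2=-7 S3=-19 blocked=[1, 2, 3]

Answer: -31 44 -7 -19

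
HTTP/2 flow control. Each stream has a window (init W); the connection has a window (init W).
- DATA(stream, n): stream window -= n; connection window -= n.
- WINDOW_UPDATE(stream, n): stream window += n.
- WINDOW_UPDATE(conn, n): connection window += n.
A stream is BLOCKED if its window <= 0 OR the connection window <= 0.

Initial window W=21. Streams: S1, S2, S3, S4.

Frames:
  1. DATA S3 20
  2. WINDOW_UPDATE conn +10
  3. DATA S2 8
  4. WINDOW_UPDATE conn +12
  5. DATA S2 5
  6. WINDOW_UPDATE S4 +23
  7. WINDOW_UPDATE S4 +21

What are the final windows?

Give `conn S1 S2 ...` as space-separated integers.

Answer: 10 21 8 1 65

Derivation:
Op 1: conn=1 S1=21 S2=21 S3=1 S4=21 blocked=[]
Op 2: conn=11 S1=21 S2=21 S3=1 S4=21 blocked=[]
Op 3: conn=3 S1=21 S2=13 S3=1 S4=21 blocked=[]
Op 4: conn=15 S1=21 S2=13 S3=1 S4=21 blocked=[]
Op 5: conn=10 S1=21 S2=8 S3=1 S4=21 blocked=[]
Op 6: conn=10 S1=21 S2=8 S3=1 S4=44 blocked=[]
Op 7: conn=10 S1=21 S2=8 S3=1 S4=65 blocked=[]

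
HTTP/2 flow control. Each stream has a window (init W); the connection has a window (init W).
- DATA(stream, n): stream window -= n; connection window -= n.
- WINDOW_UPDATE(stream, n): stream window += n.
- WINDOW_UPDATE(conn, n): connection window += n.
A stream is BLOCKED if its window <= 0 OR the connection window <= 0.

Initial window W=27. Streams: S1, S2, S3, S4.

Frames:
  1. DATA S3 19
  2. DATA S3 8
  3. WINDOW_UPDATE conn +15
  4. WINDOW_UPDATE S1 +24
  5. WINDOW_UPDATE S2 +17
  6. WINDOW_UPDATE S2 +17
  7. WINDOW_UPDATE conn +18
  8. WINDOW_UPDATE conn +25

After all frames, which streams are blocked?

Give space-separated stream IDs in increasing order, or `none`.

Answer: S3

Derivation:
Op 1: conn=8 S1=27 S2=27 S3=8 S4=27 blocked=[]
Op 2: conn=0 S1=27 S2=27 S3=0 S4=27 blocked=[1, 2, 3, 4]
Op 3: conn=15 S1=27 S2=27 S3=0 S4=27 blocked=[3]
Op 4: conn=15 S1=51 S2=27 S3=0 S4=27 blocked=[3]
Op 5: conn=15 S1=51 S2=44 S3=0 S4=27 blocked=[3]
Op 6: conn=15 S1=51 S2=61 S3=0 S4=27 blocked=[3]
Op 7: conn=33 S1=51 S2=61 S3=0 S4=27 blocked=[3]
Op 8: conn=58 S1=51 S2=61 S3=0 S4=27 blocked=[3]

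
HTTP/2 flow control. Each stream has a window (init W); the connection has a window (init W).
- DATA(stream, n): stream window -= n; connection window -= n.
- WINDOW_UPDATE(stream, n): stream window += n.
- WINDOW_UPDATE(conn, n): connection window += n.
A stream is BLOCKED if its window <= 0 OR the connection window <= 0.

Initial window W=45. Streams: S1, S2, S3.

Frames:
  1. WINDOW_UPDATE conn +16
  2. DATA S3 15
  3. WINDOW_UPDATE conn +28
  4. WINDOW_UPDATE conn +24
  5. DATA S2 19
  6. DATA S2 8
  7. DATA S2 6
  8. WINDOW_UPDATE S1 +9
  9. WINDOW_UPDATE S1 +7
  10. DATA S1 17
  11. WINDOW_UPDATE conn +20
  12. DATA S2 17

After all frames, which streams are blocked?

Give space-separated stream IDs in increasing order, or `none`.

Answer: S2

Derivation:
Op 1: conn=61 S1=45 S2=45 S3=45 blocked=[]
Op 2: conn=46 S1=45 S2=45 S3=30 blocked=[]
Op 3: conn=74 S1=45 S2=45 S3=30 blocked=[]
Op 4: conn=98 S1=45 S2=45 S3=30 blocked=[]
Op 5: conn=79 S1=45 S2=26 S3=30 blocked=[]
Op 6: conn=71 S1=45 S2=18 S3=30 blocked=[]
Op 7: conn=65 S1=45 S2=12 S3=30 blocked=[]
Op 8: conn=65 S1=54 S2=12 S3=30 blocked=[]
Op 9: conn=65 S1=61 S2=12 S3=30 blocked=[]
Op 10: conn=48 S1=44 S2=12 S3=30 blocked=[]
Op 11: conn=68 S1=44 S2=12 S3=30 blocked=[]
Op 12: conn=51 S1=44 S2=-5 S3=30 blocked=[2]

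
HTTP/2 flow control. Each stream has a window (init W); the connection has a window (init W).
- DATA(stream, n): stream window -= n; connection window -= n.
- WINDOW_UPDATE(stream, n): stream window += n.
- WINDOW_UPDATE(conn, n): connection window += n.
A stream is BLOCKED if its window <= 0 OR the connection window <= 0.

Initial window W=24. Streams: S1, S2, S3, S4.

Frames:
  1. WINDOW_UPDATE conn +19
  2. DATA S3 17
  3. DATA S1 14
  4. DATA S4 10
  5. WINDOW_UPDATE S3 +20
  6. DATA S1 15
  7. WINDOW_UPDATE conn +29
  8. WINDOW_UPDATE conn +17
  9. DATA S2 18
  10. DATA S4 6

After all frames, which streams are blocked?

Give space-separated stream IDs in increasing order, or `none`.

Op 1: conn=43 S1=24 S2=24 S3=24 S4=24 blocked=[]
Op 2: conn=26 S1=24 S2=24 S3=7 S4=24 blocked=[]
Op 3: conn=12 S1=10 S2=24 S3=7 S4=24 blocked=[]
Op 4: conn=2 S1=10 S2=24 S3=7 S4=14 blocked=[]
Op 5: conn=2 S1=10 S2=24 S3=27 S4=14 blocked=[]
Op 6: conn=-13 S1=-5 S2=24 S3=27 S4=14 blocked=[1, 2, 3, 4]
Op 7: conn=16 S1=-5 S2=24 S3=27 S4=14 blocked=[1]
Op 8: conn=33 S1=-5 S2=24 S3=27 S4=14 blocked=[1]
Op 9: conn=15 S1=-5 S2=6 S3=27 S4=14 blocked=[1]
Op 10: conn=9 S1=-5 S2=6 S3=27 S4=8 blocked=[1]

Answer: S1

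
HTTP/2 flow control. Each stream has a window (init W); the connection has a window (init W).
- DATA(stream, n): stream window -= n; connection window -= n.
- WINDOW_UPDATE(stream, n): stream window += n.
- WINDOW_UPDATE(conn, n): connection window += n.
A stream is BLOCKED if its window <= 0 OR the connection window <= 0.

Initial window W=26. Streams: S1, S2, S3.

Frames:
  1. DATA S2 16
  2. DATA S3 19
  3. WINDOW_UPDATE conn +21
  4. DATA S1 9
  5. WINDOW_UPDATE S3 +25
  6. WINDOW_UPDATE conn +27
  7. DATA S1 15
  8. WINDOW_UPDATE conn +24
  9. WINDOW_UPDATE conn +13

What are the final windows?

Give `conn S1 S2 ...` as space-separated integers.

Answer: 52 2 10 32

Derivation:
Op 1: conn=10 S1=26 S2=10 S3=26 blocked=[]
Op 2: conn=-9 S1=26 S2=10 S3=7 blocked=[1, 2, 3]
Op 3: conn=12 S1=26 S2=10 S3=7 blocked=[]
Op 4: conn=3 S1=17 S2=10 S3=7 blocked=[]
Op 5: conn=3 S1=17 S2=10 S3=32 blocked=[]
Op 6: conn=30 S1=17 S2=10 S3=32 blocked=[]
Op 7: conn=15 S1=2 S2=10 S3=32 blocked=[]
Op 8: conn=39 S1=2 S2=10 S3=32 blocked=[]
Op 9: conn=52 S1=2 S2=10 S3=32 blocked=[]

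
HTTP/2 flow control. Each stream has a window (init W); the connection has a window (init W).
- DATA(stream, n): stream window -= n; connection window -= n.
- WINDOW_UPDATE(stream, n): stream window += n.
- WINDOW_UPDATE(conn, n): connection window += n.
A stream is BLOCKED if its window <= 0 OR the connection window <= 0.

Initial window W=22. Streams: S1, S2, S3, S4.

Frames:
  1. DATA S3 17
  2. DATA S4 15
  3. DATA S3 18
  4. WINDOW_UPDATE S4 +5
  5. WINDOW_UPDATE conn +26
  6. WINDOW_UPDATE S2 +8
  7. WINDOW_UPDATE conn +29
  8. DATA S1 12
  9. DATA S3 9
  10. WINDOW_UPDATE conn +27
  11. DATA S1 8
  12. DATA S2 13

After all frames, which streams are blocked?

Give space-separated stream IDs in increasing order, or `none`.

Answer: S3

Derivation:
Op 1: conn=5 S1=22 S2=22 S3=5 S4=22 blocked=[]
Op 2: conn=-10 S1=22 S2=22 S3=5 S4=7 blocked=[1, 2, 3, 4]
Op 3: conn=-28 S1=22 S2=22 S3=-13 S4=7 blocked=[1, 2, 3, 4]
Op 4: conn=-28 S1=22 S2=22 S3=-13 S4=12 blocked=[1, 2, 3, 4]
Op 5: conn=-2 S1=22 S2=22 S3=-13 S4=12 blocked=[1, 2, 3, 4]
Op 6: conn=-2 S1=22 S2=30 S3=-13 S4=12 blocked=[1, 2, 3, 4]
Op 7: conn=27 S1=22 S2=30 S3=-13 S4=12 blocked=[3]
Op 8: conn=15 S1=10 S2=30 S3=-13 S4=12 blocked=[3]
Op 9: conn=6 S1=10 S2=30 S3=-22 S4=12 blocked=[3]
Op 10: conn=33 S1=10 S2=30 S3=-22 S4=12 blocked=[3]
Op 11: conn=25 S1=2 S2=30 S3=-22 S4=12 blocked=[3]
Op 12: conn=12 S1=2 S2=17 S3=-22 S4=12 blocked=[3]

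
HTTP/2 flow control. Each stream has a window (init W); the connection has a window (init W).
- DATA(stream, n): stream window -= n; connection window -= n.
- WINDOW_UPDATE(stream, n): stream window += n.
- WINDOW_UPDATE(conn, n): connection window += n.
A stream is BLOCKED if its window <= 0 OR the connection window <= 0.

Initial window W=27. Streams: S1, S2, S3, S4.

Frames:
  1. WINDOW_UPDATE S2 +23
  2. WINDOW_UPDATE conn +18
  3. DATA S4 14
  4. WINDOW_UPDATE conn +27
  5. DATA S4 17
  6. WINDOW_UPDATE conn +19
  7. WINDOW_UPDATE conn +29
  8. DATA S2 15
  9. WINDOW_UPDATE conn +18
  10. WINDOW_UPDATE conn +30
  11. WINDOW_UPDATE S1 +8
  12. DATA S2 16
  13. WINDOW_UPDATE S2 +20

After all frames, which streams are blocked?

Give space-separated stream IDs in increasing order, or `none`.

Answer: S4

Derivation:
Op 1: conn=27 S1=27 S2=50 S3=27 S4=27 blocked=[]
Op 2: conn=45 S1=27 S2=50 S3=27 S4=27 blocked=[]
Op 3: conn=31 S1=27 S2=50 S3=27 S4=13 blocked=[]
Op 4: conn=58 S1=27 S2=50 S3=27 S4=13 blocked=[]
Op 5: conn=41 S1=27 S2=50 S3=27 S4=-4 blocked=[4]
Op 6: conn=60 S1=27 S2=50 S3=27 S4=-4 blocked=[4]
Op 7: conn=89 S1=27 S2=50 S3=27 S4=-4 blocked=[4]
Op 8: conn=74 S1=27 S2=35 S3=27 S4=-4 blocked=[4]
Op 9: conn=92 S1=27 S2=35 S3=27 S4=-4 blocked=[4]
Op 10: conn=122 S1=27 S2=35 S3=27 S4=-4 blocked=[4]
Op 11: conn=122 S1=35 S2=35 S3=27 S4=-4 blocked=[4]
Op 12: conn=106 S1=35 S2=19 S3=27 S4=-4 blocked=[4]
Op 13: conn=106 S1=35 S2=39 S3=27 S4=-4 blocked=[4]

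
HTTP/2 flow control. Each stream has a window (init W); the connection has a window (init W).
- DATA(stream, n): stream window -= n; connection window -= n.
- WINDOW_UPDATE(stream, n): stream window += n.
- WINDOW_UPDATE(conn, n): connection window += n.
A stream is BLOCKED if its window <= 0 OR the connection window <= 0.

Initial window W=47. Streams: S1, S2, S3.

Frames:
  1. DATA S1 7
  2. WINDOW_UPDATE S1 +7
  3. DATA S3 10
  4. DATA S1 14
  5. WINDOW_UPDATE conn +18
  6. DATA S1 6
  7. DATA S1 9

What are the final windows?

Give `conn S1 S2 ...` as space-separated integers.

Op 1: conn=40 S1=40 S2=47 S3=47 blocked=[]
Op 2: conn=40 S1=47 S2=47 S3=47 blocked=[]
Op 3: conn=30 S1=47 S2=47 S3=37 blocked=[]
Op 4: conn=16 S1=33 S2=47 S3=37 blocked=[]
Op 5: conn=34 S1=33 S2=47 S3=37 blocked=[]
Op 6: conn=28 S1=27 S2=47 S3=37 blocked=[]
Op 7: conn=19 S1=18 S2=47 S3=37 blocked=[]

Answer: 19 18 47 37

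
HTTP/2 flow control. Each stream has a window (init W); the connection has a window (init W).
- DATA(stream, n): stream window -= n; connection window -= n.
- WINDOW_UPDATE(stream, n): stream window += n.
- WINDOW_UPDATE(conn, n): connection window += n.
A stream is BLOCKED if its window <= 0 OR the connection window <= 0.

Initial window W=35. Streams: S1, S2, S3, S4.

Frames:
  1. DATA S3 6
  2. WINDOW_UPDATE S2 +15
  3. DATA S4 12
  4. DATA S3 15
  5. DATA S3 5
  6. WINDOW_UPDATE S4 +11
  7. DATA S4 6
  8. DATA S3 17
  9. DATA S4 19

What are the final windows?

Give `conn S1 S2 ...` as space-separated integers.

Op 1: conn=29 S1=35 S2=35 S3=29 S4=35 blocked=[]
Op 2: conn=29 S1=35 S2=50 S3=29 S4=35 blocked=[]
Op 3: conn=17 S1=35 S2=50 S3=29 S4=23 blocked=[]
Op 4: conn=2 S1=35 S2=50 S3=14 S4=23 blocked=[]
Op 5: conn=-3 S1=35 S2=50 S3=9 S4=23 blocked=[1, 2, 3, 4]
Op 6: conn=-3 S1=35 S2=50 S3=9 S4=34 blocked=[1, 2, 3, 4]
Op 7: conn=-9 S1=35 S2=50 S3=9 S4=28 blocked=[1, 2, 3, 4]
Op 8: conn=-26 S1=35 S2=50 S3=-8 S4=28 blocked=[1, 2, 3, 4]
Op 9: conn=-45 S1=35 S2=50 S3=-8 S4=9 blocked=[1, 2, 3, 4]

Answer: -45 35 50 -8 9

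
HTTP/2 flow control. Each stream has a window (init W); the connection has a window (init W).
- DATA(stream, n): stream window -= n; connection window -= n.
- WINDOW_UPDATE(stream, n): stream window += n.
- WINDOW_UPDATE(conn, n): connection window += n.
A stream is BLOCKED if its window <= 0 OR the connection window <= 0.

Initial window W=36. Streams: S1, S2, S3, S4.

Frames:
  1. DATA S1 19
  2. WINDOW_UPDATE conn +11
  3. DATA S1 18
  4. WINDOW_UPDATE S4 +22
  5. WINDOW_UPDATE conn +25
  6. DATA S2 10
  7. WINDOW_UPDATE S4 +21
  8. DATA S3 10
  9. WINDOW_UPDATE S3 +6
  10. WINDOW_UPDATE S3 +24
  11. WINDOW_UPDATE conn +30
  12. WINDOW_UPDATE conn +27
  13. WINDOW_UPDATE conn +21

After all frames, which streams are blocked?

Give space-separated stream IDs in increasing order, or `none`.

Op 1: conn=17 S1=17 S2=36 S3=36 S4=36 blocked=[]
Op 2: conn=28 S1=17 S2=36 S3=36 S4=36 blocked=[]
Op 3: conn=10 S1=-1 S2=36 S3=36 S4=36 blocked=[1]
Op 4: conn=10 S1=-1 S2=36 S3=36 S4=58 blocked=[1]
Op 5: conn=35 S1=-1 S2=36 S3=36 S4=58 blocked=[1]
Op 6: conn=25 S1=-1 S2=26 S3=36 S4=58 blocked=[1]
Op 7: conn=25 S1=-1 S2=26 S3=36 S4=79 blocked=[1]
Op 8: conn=15 S1=-1 S2=26 S3=26 S4=79 blocked=[1]
Op 9: conn=15 S1=-1 S2=26 S3=32 S4=79 blocked=[1]
Op 10: conn=15 S1=-1 S2=26 S3=56 S4=79 blocked=[1]
Op 11: conn=45 S1=-1 S2=26 S3=56 S4=79 blocked=[1]
Op 12: conn=72 S1=-1 S2=26 S3=56 S4=79 blocked=[1]
Op 13: conn=93 S1=-1 S2=26 S3=56 S4=79 blocked=[1]

Answer: S1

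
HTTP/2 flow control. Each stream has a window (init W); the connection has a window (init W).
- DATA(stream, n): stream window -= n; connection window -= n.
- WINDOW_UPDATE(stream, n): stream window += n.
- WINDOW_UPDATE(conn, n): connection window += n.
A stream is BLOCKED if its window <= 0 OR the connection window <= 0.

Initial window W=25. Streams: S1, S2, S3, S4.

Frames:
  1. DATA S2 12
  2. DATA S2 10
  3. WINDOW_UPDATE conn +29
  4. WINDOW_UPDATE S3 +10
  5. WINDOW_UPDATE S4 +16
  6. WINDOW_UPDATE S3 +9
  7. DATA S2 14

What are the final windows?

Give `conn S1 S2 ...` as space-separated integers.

Answer: 18 25 -11 44 41

Derivation:
Op 1: conn=13 S1=25 S2=13 S3=25 S4=25 blocked=[]
Op 2: conn=3 S1=25 S2=3 S3=25 S4=25 blocked=[]
Op 3: conn=32 S1=25 S2=3 S3=25 S4=25 blocked=[]
Op 4: conn=32 S1=25 S2=3 S3=35 S4=25 blocked=[]
Op 5: conn=32 S1=25 S2=3 S3=35 S4=41 blocked=[]
Op 6: conn=32 S1=25 S2=3 S3=44 S4=41 blocked=[]
Op 7: conn=18 S1=25 S2=-11 S3=44 S4=41 blocked=[2]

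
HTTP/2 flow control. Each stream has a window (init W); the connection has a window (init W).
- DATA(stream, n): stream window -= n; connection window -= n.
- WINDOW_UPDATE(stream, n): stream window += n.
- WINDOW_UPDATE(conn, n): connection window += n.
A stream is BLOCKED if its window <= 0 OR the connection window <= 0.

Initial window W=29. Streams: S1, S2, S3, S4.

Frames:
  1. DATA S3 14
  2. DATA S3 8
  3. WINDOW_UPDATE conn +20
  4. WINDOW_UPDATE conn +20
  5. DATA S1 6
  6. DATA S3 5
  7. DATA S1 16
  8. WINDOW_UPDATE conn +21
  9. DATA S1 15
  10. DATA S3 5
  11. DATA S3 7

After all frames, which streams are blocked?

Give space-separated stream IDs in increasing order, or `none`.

Op 1: conn=15 S1=29 S2=29 S3=15 S4=29 blocked=[]
Op 2: conn=7 S1=29 S2=29 S3=7 S4=29 blocked=[]
Op 3: conn=27 S1=29 S2=29 S3=7 S4=29 blocked=[]
Op 4: conn=47 S1=29 S2=29 S3=7 S4=29 blocked=[]
Op 5: conn=41 S1=23 S2=29 S3=7 S4=29 blocked=[]
Op 6: conn=36 S1=23 S2=29 S3=2 S4=29 blocked=[]
Op 7: conn=20 S1=7 S2=29 S3=2 S4=29 blocked=[]
Op 8: conn=41 S1=7 S2=29 S3=2 S4=29 blocked=[]
Op 9: conn=26 S1=-8 S2=29 S3=2 S4=29 blocked=[1]
Op 10: conn=21 S1=-8 S2=29 S3=-3 S4=29 blocked=[1, 3]
Op 11: conn=14 S1=-8 S2=29 S3=-10 S4=29 blocked=[1, 3]

Answer: S1 S3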